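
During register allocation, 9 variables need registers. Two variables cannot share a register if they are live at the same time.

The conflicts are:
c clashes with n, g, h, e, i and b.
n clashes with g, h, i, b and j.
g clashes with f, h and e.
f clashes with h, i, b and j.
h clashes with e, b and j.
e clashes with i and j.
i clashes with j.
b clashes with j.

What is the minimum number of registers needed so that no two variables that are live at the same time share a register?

n, h, b, j are mutually in conflict, so at least 4 registers are needed.
Using 4 registers: c=2, n=3, g=4, f=3, h=1, e=3, i=1, b=4, j=2. Every pair that conflicts lands in different registers.

4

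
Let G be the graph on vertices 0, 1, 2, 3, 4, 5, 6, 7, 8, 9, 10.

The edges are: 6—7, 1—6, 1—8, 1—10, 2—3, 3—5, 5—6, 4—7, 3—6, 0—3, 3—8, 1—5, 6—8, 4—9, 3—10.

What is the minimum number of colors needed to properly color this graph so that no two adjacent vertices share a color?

3, 5, 6 are pairwise adjacent, so at least 3 colors are needed.
A valid assignment using 3 colors: 0=b, 1=a, 2=b, 3=a, 4=a, 5=c, 6=b, 7=c, 8=c, 9=b, 10=b. Every edge joins two different colors.

3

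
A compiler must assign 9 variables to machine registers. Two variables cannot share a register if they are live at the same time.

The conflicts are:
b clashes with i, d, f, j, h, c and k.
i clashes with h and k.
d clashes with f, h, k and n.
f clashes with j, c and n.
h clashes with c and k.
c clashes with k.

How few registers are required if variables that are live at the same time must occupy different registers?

b, i, h, k pairwise conflict, so at least 4 registers are needed.
A valid assignment using 4 registers: b=1, i=4, d=4, f=2, j=3, h=3, c=4, k=2, n=1. Every pair that conflicts lands in different registers.

4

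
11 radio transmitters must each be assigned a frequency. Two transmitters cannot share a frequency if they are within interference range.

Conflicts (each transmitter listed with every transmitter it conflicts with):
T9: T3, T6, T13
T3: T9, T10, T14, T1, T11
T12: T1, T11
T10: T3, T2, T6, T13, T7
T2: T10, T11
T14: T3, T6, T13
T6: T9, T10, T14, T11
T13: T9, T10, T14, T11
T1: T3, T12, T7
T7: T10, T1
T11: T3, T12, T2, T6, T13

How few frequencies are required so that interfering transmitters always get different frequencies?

2

T12 and T1 conflict, so at least 2 frequencies are needed.
2 frequencies suffice: frequency 1 → {T9, T10, T14, T1, T11}; frequency 2 → {T3, T12, T2, T6, T13, T7}. Each listed conflict is separated.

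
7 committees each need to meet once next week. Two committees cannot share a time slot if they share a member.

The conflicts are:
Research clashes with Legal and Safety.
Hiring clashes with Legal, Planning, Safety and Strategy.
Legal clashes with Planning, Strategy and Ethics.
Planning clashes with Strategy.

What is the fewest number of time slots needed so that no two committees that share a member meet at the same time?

4

Hiring, Legal, Planning, Strategy all conflict with each other, so at least 4 time slots are needed.
4 time slots suffice: time slot 1 → {Legal, Safety}; time slot 2 → {Research, Hiring, Ethics}; time slot 3 → {Strategy}; time slot 4 → {Planning}. Each listed conflict is separated.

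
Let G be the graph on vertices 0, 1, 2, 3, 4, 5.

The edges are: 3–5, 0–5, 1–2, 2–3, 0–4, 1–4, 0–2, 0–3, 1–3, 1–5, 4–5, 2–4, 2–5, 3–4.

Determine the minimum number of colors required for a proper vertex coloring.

0, 2, 3, 4, 5 are pairwise adjacent (a clique of size 5), so at least 5 colors are needed.
5 colors suffice: color red → {4}; color blue → {5}; color green → {2}; color yellow → {3}; color purple → {0, 1}. Each edge has distinct colors on its endpoints.

5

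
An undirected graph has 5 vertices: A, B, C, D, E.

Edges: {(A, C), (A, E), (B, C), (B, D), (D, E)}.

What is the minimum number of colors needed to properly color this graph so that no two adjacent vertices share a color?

3

The cycle E-D-B-C-A-E has odd length 5, so it cannot be 2-colored; at least 3 colors are needed.
A valid assignment using 3 colors: A=green, B=red, C=blue, D=blue, E=red. No two adjacent vertices share a color.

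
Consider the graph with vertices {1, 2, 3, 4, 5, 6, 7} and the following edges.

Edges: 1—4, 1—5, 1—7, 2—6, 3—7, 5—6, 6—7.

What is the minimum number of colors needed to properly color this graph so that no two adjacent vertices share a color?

2

1 and 4 are adjacent, so at least 2 colors are needed.
2 colors suffice: color red → {1, 3, 6}; color blue → {2, 4, 5, 7}. Each edge has distinct colors on its endpoints.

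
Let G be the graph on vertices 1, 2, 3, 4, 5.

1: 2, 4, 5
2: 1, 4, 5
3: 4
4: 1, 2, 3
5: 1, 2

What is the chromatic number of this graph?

1, 2, 5 are mutually adjacent, so at least 3 colors are needed.
3 colors suffice: color a → {4, 5}; color b → {2, 3}; color c → {1}. No two adjacent vertices share a color.

3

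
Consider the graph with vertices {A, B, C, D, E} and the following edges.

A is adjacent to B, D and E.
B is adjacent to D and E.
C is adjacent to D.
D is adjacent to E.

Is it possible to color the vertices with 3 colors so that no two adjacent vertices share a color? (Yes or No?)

No

A, B, D, E form a clique, so at least 4 colors are needed.
So 3 colors are not enough.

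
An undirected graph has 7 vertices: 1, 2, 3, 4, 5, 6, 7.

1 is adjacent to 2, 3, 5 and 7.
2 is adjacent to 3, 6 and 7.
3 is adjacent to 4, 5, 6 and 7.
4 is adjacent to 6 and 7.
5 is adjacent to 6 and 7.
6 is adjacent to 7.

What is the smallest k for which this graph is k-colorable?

4

3, 4, 6, 7 are mutually adjacent (a clique of size 4), so at least 4 colors are needed.
One proper 4-coloring: 1=c, 2=d, 3=b, 4=d, 5=d, 6=c, 7=a. Each edge has distinct colors on its endpoints.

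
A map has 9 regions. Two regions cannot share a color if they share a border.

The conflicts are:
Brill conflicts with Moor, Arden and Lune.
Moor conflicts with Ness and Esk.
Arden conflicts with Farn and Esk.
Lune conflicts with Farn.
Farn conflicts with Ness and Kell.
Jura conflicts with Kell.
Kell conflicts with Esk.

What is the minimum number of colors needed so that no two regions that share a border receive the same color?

The cycle Farn-Arden-Brill-Moor-Ness-Farn has odd length 5, so it cannot be 2-colored; at least 3 colors are needed.
One proper 3-coloring: Brill=1, Moor=2, Arden=2, Lune=2, Farn=1, Jura=1, Ness=3, Kell=2, Esk=1. No two conflicting regions share a color.

3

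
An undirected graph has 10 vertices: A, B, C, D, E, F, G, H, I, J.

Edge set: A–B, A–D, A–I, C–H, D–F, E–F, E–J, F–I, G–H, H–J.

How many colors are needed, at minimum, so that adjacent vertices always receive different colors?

C and H are adjacent, so at least 2 colors are needed.
A valid assignment using 2 colors: A=blue, B=red, C=blue, D=red, E=red, F=blue, G=blue, H=red, I=red, J=blue. Every edge joins two different colors.

2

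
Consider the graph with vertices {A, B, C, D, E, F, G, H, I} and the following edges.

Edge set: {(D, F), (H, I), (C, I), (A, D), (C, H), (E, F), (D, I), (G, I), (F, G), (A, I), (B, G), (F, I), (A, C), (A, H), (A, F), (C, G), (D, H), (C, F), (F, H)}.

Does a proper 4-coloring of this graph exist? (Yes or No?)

A, C, F, H, I form a clique, so at least 5 colors are needed.
So 4 colors are not enough.

No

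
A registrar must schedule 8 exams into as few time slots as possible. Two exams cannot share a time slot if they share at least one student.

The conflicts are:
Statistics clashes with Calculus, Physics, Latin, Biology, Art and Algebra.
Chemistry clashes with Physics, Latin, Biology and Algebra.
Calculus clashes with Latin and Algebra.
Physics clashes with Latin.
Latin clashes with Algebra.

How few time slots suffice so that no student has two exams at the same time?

4

Statistics, Calculus, Latin, Algebra are mutually in conflict, so at least 4 time slots are needed.
A valid assignment using 4 time slots: Statistics=1, Chemistry=1, Calculus=4, Physics=3, Latin=2, Biology=2, Art=2, Algebra=3. No two conflicting exams share a time slot.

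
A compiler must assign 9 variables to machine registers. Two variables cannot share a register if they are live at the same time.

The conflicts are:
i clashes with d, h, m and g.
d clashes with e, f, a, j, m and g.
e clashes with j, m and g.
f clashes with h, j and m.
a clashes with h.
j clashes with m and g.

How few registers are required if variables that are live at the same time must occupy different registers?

4

d, e, j, m all conflict with each other, so at least 4 registers are needed.
4 registers suffice: register 1 → {d, h}; register 2 → {a, m, g}; register 3 → {i, j}; register 4 → {e, f}. No two conflicting variables share a register.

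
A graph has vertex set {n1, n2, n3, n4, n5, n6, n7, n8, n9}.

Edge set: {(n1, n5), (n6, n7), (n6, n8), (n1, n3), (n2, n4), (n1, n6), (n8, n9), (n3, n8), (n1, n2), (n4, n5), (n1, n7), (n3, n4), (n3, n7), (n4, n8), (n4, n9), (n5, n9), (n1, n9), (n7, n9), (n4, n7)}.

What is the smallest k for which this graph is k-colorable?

n1, n7, n9 are mutually adjacent, so at least 3 colors are needed.
3 colors suffice: n1=red, n2=blue, n3=green, n4=red, n5=blue, n6=green, n7=blue, n8=blue, n9=green. Every edge joins two different colors.

3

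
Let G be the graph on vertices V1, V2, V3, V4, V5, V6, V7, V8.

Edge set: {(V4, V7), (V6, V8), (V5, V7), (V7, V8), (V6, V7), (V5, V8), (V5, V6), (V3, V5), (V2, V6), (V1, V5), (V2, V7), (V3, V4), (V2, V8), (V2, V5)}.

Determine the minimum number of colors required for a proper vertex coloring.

V2, V5, V6, V7, V8 are mutually adjacent (a clique of size 5), so at least 5 colors are needed.
A valid assignment using 5 colors: V1=B, V2=G, V3=B, V4=R, V5=R, V6=P, V7=B, V8=Y. No two adjacent vertices share a color.

5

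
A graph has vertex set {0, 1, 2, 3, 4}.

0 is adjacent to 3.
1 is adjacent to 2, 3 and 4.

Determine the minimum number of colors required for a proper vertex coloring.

1 and 3 are adjacent, so at least 2 colors are needed.
2 colors suffice: 0=red, 1=red, 2=blue, 3=blue, 4=blue. Each edge has distinct colors on its endpoints.

2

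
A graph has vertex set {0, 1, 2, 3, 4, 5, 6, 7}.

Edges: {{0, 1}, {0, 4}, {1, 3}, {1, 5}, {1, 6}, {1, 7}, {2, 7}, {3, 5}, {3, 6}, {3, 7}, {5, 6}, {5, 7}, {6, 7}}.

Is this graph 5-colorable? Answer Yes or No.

Yes

The chromatic number is 5. 1, 3, 5, 6, 7 are mutually adjacent (a clique of size 5), so at least 5 colors are needed.
A valid assignment using 5 colors: 0=red, 1=blue, 2=blue, 3=purple, 4=blue, 5=green, 6=yellow, 7=red.
That is already a proper 5-coloring.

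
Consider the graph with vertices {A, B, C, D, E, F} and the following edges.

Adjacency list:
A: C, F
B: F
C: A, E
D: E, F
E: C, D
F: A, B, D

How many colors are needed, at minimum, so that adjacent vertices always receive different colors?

The cycle E-D-F-A-C-E has odd length 5, so it cannot be 2-colored; at least 3 colors are needed.
3 colors suffice: A=2, B=2, C=3, D=2, E=1, F=1. No two adjacent vertices share a color.

3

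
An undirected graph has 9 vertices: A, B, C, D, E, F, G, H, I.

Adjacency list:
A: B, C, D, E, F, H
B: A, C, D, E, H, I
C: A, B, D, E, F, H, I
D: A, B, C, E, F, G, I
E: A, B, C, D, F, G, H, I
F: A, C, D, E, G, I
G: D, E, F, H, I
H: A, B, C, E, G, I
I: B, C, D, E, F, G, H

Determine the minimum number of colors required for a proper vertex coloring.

5

B, C, E, H, I are mutually adjacent (a clique of size 5), so at least 5 colors are needed.
5 colors suffice: color 1 → {E}; color 2 → {A, I}; color 3 → {D, H}; color 4 → {C, G}; color 5 → {B, F}. Each edge has distinct colors on its endpoints.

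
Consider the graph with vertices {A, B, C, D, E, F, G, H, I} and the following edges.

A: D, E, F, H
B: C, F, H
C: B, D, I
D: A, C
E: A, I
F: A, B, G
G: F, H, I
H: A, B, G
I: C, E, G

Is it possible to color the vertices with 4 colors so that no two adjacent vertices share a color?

The chromatic number is 3. The cycle D-C-B-F-A-D has odd length 5, so it cannot be 2-colored; at least 3 colors are needed.
3 colors suffice: color 1 → {A, B, G}; color 2 → {D, F, H, I}; color 3 → {C, E}.
Since 4 ≥ 3, a proper 4-coloring certainly exists.

Yes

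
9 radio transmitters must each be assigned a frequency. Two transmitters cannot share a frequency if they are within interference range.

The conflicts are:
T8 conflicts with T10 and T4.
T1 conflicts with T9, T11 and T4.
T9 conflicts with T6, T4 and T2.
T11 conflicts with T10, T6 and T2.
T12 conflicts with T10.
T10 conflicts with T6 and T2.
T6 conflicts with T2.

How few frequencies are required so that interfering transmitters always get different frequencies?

T11, T10, T6, T2 all conflict with each other, so at least 4 frequencies are needed.
4 frequencies suffice: frequency 1 → {T9, T10}; frequency 2 → {T8, T1, T12, T6}; frequency 3 → {T4, T2}; frequency 4 → {T11}. No two conflicting transmitters share a frequency.

4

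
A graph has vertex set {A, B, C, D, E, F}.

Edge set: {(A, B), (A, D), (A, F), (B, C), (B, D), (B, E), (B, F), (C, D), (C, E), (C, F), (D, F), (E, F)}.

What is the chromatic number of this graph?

B, C, D, F are pairwise adjacent (a clique of size 4), so at least 4 colors are needed.
A valid assignment using 4 colors: A=green, B=blue, C=green, D=yellow, E=yellow, F=red. No two adjacent vertices share a color.

4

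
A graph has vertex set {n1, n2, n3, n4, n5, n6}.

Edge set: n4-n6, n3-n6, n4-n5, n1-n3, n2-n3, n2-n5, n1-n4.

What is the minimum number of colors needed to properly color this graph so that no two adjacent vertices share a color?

3

The cycle n3-n6-n4-n5-n2-n3 has odd length 5, so it cannot be 2-colored; at least 3 colors are needed.
A valid assignment using 3 colors: n1=2, n2=3, n3=1, n4=1, n5=2, n6=2. No two adjacent vertices share a color.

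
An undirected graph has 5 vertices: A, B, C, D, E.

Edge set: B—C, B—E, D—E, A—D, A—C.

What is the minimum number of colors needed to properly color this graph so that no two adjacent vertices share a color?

3

The cycle E-B-C-A-D-E has odd length 5, so it cannot be 2-colored; at least 3 colors are needed.
A valid assignment using 3 colors: A=blue, B=blue, C=red, D=red, E=green. No two adjacent vertices share a color.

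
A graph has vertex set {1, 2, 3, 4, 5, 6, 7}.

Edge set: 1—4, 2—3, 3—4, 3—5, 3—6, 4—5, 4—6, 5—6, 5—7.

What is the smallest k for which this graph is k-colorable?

4

3, 4, 5, 6 form a clique, so at least 4 colors are needed.
4 colors suffice: color red → {1, 3, 7}; color blue → {2, 4}; color green → {5}; color yellow → {6}. Each edge has distinct colors on its endpoints.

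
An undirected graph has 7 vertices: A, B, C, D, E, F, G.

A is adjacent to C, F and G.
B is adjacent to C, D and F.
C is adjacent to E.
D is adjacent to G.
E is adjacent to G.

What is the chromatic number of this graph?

The cycle G-A-F-B-D-G has odd length 5, so it cannot be 2-colored; at least 3 colors are needed.
3 colors suffice: color 1 → {C, F, G}; color 2 → {A, B, E}; color 3 → {D}. Every edge joins two different colors.

3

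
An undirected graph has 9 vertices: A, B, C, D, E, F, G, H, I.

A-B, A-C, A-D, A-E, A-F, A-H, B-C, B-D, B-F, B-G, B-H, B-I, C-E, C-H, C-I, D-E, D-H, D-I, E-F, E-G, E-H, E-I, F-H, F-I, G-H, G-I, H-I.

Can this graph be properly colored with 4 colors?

The chromatic number is 4. A, B, D, H are mutually adjacent (a clique of size 4), so at least 4 colors are needed.
A valid assignment using 4 colors: A=green, B=blue, C=yellow, D=yellow, E=blue, F=yellow, G=yellow, H=red, I=green.
That is already a proper 4-coloring.

Yes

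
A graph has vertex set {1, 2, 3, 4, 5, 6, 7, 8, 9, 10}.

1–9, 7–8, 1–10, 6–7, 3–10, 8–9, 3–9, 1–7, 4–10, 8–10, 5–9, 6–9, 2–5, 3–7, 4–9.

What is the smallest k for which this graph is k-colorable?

2

1 and 10 are adjacent, so at least 2 colors are needed.
2 colors suffice: color a → {2, 7, 9, 10}; color b → {1, 3, 4, 5, 6, 8}. Every edge joins two different colors.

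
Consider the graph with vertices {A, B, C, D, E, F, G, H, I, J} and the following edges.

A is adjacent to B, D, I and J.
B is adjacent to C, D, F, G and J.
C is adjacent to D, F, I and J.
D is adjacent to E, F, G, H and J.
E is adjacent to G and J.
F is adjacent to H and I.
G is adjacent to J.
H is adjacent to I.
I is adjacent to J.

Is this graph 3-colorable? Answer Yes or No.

No

B, C, D, F are pairwise adjacent (a clique of size 4), so at least 4 colors are needed.
So 3 colors are not enough.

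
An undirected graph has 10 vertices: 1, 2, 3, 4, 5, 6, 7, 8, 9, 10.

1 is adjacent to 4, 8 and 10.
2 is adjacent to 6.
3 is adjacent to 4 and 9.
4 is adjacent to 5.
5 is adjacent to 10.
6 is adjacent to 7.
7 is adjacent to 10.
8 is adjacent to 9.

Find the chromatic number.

The cycle 3-4-1-8-9-3 has odd length 5, so it cannot be 2-colored; at least 3 colors are needed.
One proper 3-coloring: 1=a, 2=a, 3=c, 4=b, 5=a, 6=b, 7=a, 8=b, 9=a, 10=b. Every edge joins two different colors.

3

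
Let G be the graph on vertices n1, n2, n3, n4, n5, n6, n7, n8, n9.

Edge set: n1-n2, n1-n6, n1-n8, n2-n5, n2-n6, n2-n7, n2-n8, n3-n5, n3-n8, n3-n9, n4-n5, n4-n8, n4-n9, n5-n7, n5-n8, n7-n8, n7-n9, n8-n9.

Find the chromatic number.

4

n2, n5, n7, n8 are mutually adjacent (a clique of size 4), so at least 4 colors are needed.
4 colors suffice: color 1 → {n6, n8}; color 2 → {n2, n9}; color 3 → {n1, n5}; color 4 → {n3, n4, n7}. Every edge joins two different colors.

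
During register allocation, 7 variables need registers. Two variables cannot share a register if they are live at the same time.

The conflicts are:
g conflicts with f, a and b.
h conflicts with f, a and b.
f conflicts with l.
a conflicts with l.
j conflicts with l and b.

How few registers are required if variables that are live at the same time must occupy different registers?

The cycle l-a-h-b-j-l has odd length 5, so it cannot be 2-colored; at least 3 registers are needed.
3 registers suffice: g=1, h=1, f=2, a=2, j=3, l=1, b=2. Every pair that conflicts lands in different registers.

3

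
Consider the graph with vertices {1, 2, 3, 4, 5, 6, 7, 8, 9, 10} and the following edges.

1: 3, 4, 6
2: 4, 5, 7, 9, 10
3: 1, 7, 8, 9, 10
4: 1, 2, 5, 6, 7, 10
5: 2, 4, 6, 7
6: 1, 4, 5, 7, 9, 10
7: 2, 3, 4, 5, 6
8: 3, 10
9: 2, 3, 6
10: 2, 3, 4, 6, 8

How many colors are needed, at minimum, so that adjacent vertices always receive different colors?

4

2, 4, 5, 7 are pairwise adjacent (a clique of size 4), so at least 4 colors are needed.
4 colors suffice: 1=green, 2=blue, 3=red, 4=red, 5=yellow, 6=blue, 7=green, 8=blue, 9=green, 10=green. Every edge joins two different colors.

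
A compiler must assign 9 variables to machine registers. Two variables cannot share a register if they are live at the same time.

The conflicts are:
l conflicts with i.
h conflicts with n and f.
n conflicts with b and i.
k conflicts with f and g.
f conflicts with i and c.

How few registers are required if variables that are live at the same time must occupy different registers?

2

k and g conflict, so at least 2 registers are needed.
2 registers suffice: register 1 → {l, n, f, g}; register 2 → {h, k, b, i, c}. No two conflicting variables share a register.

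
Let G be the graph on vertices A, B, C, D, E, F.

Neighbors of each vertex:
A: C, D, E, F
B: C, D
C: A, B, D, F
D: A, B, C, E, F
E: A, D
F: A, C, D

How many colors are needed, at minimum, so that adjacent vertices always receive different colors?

4

A, C, D, F are mutually adjacent (a clique of size 4), so at least 4 colors are needed.
4 colors suffice: A=blue, B=blue, C=green, D=red, E=green, F=yellow. Each edge has distinct colors on its endpoints.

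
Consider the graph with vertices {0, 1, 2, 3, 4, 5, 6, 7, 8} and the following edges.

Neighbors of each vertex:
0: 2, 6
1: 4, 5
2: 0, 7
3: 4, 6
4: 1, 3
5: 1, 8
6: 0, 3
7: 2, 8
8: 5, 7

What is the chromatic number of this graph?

The cycle 7-2-0-6-3-4-1-5-8-7 has odd length 9, so it cannot be 2-colored; at least 3 colors are needed.
3 colors suffice: color a → {2, 3, 5}; color b → {4, 6, 8}; color c → {0, 1, 7}. Every edge joins two different colors.

3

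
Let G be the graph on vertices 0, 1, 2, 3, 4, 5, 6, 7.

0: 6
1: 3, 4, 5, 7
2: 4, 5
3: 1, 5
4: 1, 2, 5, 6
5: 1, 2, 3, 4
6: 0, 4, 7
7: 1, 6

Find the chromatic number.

3

2, 4, 5 are pairwise adjacent, so at least 3 colors are needed.
A valid assignment using 3 colors: 0=a, 1=b, 2=b, 3=a, 4=a, 5=c, 6=b, 7=a. Each edge has distinct colors on its endpoints.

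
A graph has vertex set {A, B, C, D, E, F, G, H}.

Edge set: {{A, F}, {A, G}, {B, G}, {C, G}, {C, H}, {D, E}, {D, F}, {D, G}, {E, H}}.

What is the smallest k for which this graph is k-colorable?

The cycle C-G-D-E-H-C has odd length 5, so it cannot be 2-colored; at least 3 colors are needed.
3 colors suffice: color 1 → {F, G, H}; color 2 → {A, B, C, D}; color 3 → {E}. No two adjacent vertices share a color.

3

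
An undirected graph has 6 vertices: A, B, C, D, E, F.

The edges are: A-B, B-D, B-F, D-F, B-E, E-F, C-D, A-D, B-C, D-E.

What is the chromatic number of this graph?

B, D, E, F are mutually adjacent (a clique of size 4), so at least 4 colors are needed.
A valid assignment using 4 colors: A=green, B=red, C=green, D=blue, E=yellow, F=green. Every edge joins two different colors.

4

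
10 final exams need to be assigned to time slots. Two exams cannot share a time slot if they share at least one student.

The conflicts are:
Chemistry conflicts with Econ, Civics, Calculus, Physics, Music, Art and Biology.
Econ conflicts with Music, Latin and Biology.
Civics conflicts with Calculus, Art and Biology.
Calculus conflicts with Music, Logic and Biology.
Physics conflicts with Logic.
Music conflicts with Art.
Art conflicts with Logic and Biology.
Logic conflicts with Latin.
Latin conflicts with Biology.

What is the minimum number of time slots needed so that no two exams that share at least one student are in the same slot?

Chemistry, Civics, Art, Biology all conflict with each other, so at least 4 time slots are needed.
4 time slots suffice: time slot 1 → {Chemistry, Logic}; time slot 2 → {Physics, Music, Biology}; time slot 3 → {Econ, Calculus, Art}; time slot 4 → {Civics, Latin}. Every pair that conflicts lands in different time slots.

4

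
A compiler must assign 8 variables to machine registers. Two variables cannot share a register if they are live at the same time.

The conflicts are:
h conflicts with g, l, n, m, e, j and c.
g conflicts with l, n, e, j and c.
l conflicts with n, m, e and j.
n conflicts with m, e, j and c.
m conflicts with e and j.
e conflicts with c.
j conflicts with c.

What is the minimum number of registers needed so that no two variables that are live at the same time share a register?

h, l, n, m, e are mutually in conflict, so at least 5 registers are needed.
5 registers suffice: register 1 → {h}; register 2 → {n}; register 3 → {e, j}; register 4 → {l, c}; register 5 → {g, m}. Each listed conflict is separated.

5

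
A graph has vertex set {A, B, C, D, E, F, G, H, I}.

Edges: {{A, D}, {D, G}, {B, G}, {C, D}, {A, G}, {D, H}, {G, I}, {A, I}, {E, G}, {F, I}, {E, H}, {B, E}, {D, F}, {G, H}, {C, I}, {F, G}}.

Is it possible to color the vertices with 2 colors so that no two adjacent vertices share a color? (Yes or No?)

B, E, G are mutually adjacent, so at least 3 colors are needed.
So 2 colors are not enough.

No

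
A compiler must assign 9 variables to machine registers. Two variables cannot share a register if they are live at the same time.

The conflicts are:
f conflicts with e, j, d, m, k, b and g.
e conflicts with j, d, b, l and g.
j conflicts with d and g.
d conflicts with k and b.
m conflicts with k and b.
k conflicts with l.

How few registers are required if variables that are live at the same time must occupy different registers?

f, e, j, d all conflict with each other, so at least 4 registers are needed.
Using 4 registers: f=1, e=2, j=4, d=3, m=3, k=2, b=4, l=1, g=3. Every pair that conflicts lands in different registers.

4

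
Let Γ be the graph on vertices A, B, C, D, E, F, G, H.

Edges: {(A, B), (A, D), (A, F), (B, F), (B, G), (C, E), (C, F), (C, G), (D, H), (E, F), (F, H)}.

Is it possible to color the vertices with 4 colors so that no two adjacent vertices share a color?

The chromatic number is 3. A, B, F are pairwise adjacent, so at least 3 colors are needed.
3 colors suffice: A=3, B=2, C=2, D=1, E=3, F=1, G=1, H=2.
Since 4 ≥ 3, a proper 4-coloring certainly exists.

Yes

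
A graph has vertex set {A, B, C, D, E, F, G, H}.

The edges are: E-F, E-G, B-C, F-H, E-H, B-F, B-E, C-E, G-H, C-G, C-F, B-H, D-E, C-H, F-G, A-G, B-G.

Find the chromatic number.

B, C, E, F, G, H are mutually adjacent (a clique of size 6), so at least 6 colors are needed.
A valid assignment using 6 colors: A=1, B=4, C=6, D=2, E=1, F=3, G=2, H=5. No two adjacent vertices share a color.

6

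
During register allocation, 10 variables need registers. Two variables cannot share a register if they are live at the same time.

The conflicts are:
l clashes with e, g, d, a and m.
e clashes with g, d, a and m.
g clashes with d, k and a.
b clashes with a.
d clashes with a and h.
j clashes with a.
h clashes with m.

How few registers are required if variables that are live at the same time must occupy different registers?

5

l, e, g, d, a all conflict with each other, so at least 5 registers are needed.
A valid assignment using 5 registers: l=4, e=5, g=3, b=2, d=2, j=2, k=1, a=1, h=3, m=1. Each listed conflict is separated.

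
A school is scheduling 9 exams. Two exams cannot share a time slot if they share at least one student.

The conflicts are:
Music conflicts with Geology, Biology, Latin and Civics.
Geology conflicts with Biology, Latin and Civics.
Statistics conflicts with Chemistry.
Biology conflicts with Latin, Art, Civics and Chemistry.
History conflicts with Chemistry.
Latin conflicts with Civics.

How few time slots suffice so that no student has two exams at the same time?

Music, Geology, Biology, Latin, Civics pairwise conflict, so at least 5 time slots are needed.
5 time slots suffice: time slot 1 → {Statistics, Biology, History}; time slot 2 → {Music, Art, Chemistry}; time slot 3 → {Geology}; time slot 4 → {Civics}; time slot 5 → {Latin}. No two conflicting exams share a time slot.

5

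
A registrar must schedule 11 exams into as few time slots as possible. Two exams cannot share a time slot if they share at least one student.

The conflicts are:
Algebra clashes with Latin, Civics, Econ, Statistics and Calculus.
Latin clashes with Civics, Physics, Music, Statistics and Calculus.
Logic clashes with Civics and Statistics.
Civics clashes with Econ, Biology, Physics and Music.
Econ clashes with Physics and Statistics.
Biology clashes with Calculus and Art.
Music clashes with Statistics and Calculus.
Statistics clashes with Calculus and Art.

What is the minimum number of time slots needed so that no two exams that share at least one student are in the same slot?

Algebra, Latin, Statistics, Calculus pairwise conflict, so at least 4 time slots are needed.
4 time slots suffice: time slot 1 → {Civics, Statistics}; time slot 2 → {Latin, Logic, Econ, Biology}; time slot 3 → {Physics, Calculus, Art}; time slot 4 → {Algebra, Music}. Every pair that conflicts lands in different time slots.

4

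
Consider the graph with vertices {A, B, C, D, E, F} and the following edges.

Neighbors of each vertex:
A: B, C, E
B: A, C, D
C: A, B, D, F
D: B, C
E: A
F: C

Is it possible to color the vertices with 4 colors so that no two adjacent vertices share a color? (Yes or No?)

The chromatic number is 3. A, B, C are pairwise adjacent, so at least 3 colors are needed.
One proper 3-coloring: A=green, B=blue, C=red, D=green, E=red, F=blue.
Since 4 ≥ 3, a proper 4-coloring certainly exists.

Yes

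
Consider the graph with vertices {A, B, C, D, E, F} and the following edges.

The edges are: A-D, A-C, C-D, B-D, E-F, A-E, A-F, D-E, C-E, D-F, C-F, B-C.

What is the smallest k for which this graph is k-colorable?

A, C, D, E, F are pairwise adjacent (a clique of size 5), so at least 5 colors are needed.
5 colors suffice: color 1 → {C}; color 2 → {D}; color 3 → {B, E}; color 4 → {A}; color 5 → {F}. Each edge has distinct colors on its endpoints.

5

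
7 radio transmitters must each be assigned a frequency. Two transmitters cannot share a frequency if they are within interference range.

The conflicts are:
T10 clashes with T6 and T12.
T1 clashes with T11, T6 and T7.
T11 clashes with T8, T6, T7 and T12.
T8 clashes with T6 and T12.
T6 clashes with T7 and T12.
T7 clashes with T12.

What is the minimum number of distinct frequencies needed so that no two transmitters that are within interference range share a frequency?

T1, T11, T6, T7 pairwise conflict, so at least 4 frequencies are needed.
4 frequencies suffice: frequency 1 → {T6}; frequency 2 → {T10, T11}; frequency 3 → {T1, T12}; frequency 4 → {T8, T7}. No two conflicting transmitters share a frequency.

4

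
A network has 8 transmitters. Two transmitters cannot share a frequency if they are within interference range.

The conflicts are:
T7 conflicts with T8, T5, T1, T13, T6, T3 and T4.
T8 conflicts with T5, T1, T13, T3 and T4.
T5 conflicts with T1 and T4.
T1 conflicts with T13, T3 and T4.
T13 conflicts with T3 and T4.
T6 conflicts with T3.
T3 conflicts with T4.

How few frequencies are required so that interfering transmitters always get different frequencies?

T7, T8, T1, T13, T3, T4 are mutually in conflict, so at least 6 frequencies are needed.
6 frequencies suffice: frequency 1 → {T7}; frequency 2 → {T6, T4}; frequency 3 → {T5, T3}; frequency 4 → {T8}; frequency 5 → {T1}; frequency 6 → {T13}. No two conflicting transmitters share a frequency.

6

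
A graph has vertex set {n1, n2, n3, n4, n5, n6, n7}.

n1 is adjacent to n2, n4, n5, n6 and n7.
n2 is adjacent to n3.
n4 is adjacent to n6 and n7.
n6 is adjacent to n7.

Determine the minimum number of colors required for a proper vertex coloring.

4

n1, n4, n6, n7 form a clique, so at least 4 colors are needed.
4 colors suffice: color 1 → {n1, n3}; color 2 → {n2, n4, n5}; color 3 → {n7}; color 4 → {n6}. Each edge has distinct colors on its endpoints.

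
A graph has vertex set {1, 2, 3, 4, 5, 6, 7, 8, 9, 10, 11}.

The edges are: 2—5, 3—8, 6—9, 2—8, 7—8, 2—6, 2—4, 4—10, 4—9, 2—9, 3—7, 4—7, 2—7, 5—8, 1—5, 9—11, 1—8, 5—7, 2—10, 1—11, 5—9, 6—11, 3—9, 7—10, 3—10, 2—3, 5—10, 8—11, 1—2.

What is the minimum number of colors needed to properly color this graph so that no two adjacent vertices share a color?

2, 4, 7, 10 are mutually adjacent (a clique of size 4), so at least 4 colors are needed.
4 colors suffice: color red → {2, 11}; color blue → {1, 7, 9}; color green → {6, 8, 10}; color yellow → {3, 4, 5}. Each edge has distinct colors on its endpoints.

4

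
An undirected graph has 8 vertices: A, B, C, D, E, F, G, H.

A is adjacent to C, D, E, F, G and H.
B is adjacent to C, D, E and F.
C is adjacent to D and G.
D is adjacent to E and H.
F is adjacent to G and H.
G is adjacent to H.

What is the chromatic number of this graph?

A, F, G, H form a clique, so at least 4 colors are needed.
4 colors suffice: A=red, B=red, C=green, D=blue, E=green, F=blue, G=yellow, H=green. Each edge has distinct colors on its endpoints.

4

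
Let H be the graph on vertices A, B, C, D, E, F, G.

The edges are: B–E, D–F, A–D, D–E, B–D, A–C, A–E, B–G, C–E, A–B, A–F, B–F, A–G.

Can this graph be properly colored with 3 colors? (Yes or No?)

A, B, D, E are mutually adjacent (a clique of size 4), so at least 4 colors are needed.
So 3 colors are not enough.

No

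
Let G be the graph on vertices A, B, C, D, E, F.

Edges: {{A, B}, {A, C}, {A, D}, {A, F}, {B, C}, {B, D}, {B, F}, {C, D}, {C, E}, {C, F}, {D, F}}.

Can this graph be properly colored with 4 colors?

No

A, B, C, D, F are pairwise adjacent (a clique of size 5), so at least 5 colors are needed.
So 4 colors are not enough.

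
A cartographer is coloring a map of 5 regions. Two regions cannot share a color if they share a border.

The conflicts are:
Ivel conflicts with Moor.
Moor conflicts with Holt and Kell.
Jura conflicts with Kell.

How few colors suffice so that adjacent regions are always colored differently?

2

Jura and Kell conflict, so at least 2 colors are needed.
2 colors suffice: color 1 → {Moor, Jura}; color 2 → {Ivel, Holt, Kell}. Every pair that conflicts lands in different colors.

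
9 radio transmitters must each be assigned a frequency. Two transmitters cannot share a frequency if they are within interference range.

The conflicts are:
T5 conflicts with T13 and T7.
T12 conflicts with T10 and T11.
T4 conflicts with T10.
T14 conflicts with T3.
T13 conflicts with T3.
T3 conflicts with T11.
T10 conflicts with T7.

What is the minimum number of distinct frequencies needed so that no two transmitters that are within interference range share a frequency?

3

The cycle T5-T13-T3-T11-T12-T10-T7-T5 has odd length 7, so it cannot be 2-colored; at least 3 frequencies are needed.
3 frequencies suffice: T5=1, T12=3, T4=2, T14=2, T13=2, T3=1, T10=1, T11=2, T7=2. No two conflicting transmitters share a frequency.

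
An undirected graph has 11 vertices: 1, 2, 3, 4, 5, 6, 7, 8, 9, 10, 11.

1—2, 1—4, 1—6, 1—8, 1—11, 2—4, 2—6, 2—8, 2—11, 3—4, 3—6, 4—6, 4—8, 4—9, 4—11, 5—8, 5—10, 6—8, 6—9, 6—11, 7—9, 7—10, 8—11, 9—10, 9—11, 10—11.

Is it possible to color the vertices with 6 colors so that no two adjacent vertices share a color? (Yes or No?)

The chromatic number is 6. 1, 2, 4, 6, 8, 11 form a clique, so at least 6 colors are needed.
6 colors suffice: color red → {4, 10}; color blue → {5, 6, 7}; color green → {3, 11}; color yellow → {8, 9}; color purple → {1}; color orange → {2}.
That is already a proper 6-coloring.

Yes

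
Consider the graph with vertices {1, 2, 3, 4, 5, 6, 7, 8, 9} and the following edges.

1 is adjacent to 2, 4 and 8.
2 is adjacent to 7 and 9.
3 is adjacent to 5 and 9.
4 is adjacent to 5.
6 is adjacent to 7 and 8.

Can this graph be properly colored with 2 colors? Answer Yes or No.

The cycle 6-8-1-2-7-6 has odd length 5, so it cannot be 2-colored; at least 3 colors are needed.
So 2 colors are not enough.

No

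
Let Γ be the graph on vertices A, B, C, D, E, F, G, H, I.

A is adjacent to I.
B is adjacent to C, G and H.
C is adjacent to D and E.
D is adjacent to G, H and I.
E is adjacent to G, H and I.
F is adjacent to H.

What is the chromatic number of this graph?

D and I are adjacent, so at least 2 colors are needed.
A valid assignment using 2 colors: A=red, B=red, C=blue, D=red, E=red, F=red, G=blue, H=blue, I=blue. Every edge joins two different colors.

2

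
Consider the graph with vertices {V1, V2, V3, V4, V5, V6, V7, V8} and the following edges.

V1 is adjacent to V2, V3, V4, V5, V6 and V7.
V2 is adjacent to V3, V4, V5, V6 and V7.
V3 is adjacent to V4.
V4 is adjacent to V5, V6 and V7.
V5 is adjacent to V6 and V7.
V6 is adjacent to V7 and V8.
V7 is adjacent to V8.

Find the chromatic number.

6

V1, V2, V4, V5, V6, V7 form a clique, so at least 6 colors are needed.
6 colors suffice: color 1 → {V3, V6}; color 2 → {V4, V8}; color 3 → {V1}; color 4 → {V7}; color 5 → {V2}; color 6 → {V5}. Each edge has distinct colors on its endpoints.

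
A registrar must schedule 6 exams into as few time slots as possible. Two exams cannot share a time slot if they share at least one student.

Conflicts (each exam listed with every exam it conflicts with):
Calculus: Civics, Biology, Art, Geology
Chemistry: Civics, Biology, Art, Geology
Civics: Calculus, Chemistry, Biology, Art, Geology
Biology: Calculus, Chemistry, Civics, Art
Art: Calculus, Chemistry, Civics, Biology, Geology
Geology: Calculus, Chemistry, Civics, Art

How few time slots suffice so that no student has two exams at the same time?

Chemistry, Civics, Biology, Art pairwise conflict, so at least 4 time slots are needed.
Using 4 time slots: Calculus=4, Chemistry=4, Civics=2, Biology=3, Art=1, Geology=3. No two conflicting exams share a time slot.

4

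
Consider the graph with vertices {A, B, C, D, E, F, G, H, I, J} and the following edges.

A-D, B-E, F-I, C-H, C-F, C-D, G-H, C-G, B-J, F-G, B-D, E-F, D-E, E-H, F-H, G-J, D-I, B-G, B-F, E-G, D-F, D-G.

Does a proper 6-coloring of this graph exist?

Yes

The chromatic number is 5. B, D, E, F, G are pairwise adjacent (a clique of size 5), so at least 5 colors are needed.
5 colors suffice: color 1 → {A, F, J}; color 2 → {D, H}; color 3 → {G, I}; color 4 → {B, C}; color 5 → {E}.
Since 6 ≥ 5, a proper 6-coloring certainly exists.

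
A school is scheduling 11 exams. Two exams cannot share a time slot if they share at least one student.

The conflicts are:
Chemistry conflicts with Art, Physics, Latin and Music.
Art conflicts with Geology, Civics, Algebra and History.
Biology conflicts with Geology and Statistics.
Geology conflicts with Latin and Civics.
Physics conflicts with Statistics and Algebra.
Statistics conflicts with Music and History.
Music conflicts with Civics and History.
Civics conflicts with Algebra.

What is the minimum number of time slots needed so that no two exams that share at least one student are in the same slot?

3

Statistics, Music, History pairwise conflict, so at least 3 time slots are needed.
A valid assignment using 3 time slots: Chemistry=2, Art=1, Biology=1, Geology=2, Physics=1, Latin=1, Statistics=2, Music=1, Civics=3, Algebra=2, History=3. Each listed conflict is separated.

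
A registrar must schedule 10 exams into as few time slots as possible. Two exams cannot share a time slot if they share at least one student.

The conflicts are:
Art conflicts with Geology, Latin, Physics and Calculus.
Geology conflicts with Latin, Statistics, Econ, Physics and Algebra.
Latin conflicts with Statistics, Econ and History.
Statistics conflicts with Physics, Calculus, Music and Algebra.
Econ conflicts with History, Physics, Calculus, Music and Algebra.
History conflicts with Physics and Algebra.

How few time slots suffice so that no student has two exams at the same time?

3

Latin, Econ, History all conflict with each other, so at least 3 time slots are needed.
3 time slots suffice: time slot 1 → {Art, Statistics, Econ}; time slot 2 → {Geology, History, Calculus, Music}; time slot 3 → {Latin, Physics, Algebra}. No two conflicting exams share a time slot.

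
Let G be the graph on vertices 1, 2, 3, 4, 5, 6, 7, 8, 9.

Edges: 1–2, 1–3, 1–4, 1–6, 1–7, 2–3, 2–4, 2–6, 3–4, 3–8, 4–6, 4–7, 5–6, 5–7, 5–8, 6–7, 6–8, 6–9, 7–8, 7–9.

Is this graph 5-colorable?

The chromatic number is 4. 1, 4, 6, 7 are mutually adjacent (a clique of size 4), so at least 4 colors are needed.
One proper 4-coloring: 1=c, 2=b, 3=a, 4=d, 5=d, 6=a, 7=b, 8=c, 9=c.
Since 5 ≥ 4, a proper 5-coloring certainly exists.

Yes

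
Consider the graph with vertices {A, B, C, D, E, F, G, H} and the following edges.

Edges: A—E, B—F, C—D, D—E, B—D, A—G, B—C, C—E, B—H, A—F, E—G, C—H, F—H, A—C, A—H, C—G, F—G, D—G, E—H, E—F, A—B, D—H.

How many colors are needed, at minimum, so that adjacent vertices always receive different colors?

4

A, E, F, G form a clique, so at least 4 colors are needed.
A valid assignment using 4 colors: A=red, B=yellow, C=green, D=red, E=yellow, F=green, G=blue, H=blue. No two adjacent vertices share a color.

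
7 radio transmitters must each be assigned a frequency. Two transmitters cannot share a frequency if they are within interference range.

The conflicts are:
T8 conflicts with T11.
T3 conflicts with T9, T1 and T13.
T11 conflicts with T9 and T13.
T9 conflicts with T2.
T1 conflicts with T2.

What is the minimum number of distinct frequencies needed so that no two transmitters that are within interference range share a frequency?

2

T3 and T9 conflict, so at least 2 frequencies are needed.
Using 2 frequencies: T8=1, T3=2, T11=2, T9=1, T1=1, T13=1, T2=2. Each listed conflict is separated.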